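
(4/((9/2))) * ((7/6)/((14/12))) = 8/9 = 0.89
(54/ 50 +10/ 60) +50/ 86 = 11791/ 6450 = 1.83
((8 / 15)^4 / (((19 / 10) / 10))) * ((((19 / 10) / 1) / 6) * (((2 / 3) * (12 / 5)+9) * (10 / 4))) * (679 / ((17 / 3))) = 73701376 / 172125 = 428.19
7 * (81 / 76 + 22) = 12271 / 76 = 161.46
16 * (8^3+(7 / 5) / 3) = 122992 / 15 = 8199.47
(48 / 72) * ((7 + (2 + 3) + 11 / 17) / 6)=215 / 153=1.41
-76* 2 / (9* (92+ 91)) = -152 / 1647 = -0.09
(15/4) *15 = 225/4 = 56.25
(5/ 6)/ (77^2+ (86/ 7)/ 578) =0.00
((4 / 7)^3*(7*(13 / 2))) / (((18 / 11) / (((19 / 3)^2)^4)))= 38858392237808 / 2893401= 13430005.81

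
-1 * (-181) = 181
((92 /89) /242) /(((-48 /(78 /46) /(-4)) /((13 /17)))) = 0.00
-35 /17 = -2.06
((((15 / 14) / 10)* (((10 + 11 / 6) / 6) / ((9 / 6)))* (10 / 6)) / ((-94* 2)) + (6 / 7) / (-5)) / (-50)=245423 / 71064000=0.00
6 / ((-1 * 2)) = -3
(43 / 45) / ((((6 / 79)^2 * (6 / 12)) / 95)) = 5098897 / 162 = 31474.67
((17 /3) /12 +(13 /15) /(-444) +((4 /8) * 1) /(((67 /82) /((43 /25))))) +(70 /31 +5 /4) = 38661749 /7684900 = 5.03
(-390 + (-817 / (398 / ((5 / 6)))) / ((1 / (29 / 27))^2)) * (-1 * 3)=682367765 / 580284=1175.92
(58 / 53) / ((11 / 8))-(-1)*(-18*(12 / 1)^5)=-2611242544 / 583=-4478975.20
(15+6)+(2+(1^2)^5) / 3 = 22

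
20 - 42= -22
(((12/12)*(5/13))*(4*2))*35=1400/13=107.69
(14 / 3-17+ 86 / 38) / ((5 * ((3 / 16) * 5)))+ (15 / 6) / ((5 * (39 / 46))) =-86617 / 55575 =-1.56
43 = 43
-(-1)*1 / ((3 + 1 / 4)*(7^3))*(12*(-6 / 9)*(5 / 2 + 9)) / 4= -92 / 4459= -0.02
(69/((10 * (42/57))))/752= 0.01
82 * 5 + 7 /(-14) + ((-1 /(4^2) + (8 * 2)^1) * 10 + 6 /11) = 50109 /88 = 569.42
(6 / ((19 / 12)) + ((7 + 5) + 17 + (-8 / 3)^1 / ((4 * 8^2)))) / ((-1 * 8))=-59789 / 14592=-4.10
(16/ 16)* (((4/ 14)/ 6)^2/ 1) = 1/ 441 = 0.00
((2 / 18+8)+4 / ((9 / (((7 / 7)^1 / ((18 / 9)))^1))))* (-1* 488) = -12200 / 3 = -4066.67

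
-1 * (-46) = 46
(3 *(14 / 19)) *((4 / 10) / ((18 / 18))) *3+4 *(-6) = -2028 / 95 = -21.35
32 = 32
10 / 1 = 10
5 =5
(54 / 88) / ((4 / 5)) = 135 / 176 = 0.77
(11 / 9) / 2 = 11 / 18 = 0.61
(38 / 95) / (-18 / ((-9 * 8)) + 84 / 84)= 8 / 25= 0.32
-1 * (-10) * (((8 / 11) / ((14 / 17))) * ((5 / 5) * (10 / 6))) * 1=14.72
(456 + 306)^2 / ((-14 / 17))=-705067.71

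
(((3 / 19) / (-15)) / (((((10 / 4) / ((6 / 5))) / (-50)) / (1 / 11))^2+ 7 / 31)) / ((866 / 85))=-151776 / 64030741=-0.00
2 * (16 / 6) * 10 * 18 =960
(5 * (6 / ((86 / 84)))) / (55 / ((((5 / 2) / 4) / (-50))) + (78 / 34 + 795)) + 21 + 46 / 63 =1802009411 / 82957707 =21.72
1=1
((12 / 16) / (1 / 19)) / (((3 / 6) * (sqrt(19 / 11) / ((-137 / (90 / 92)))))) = -3036.90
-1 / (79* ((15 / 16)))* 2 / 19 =-0.00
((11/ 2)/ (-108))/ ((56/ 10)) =-55/ 6048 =-0.01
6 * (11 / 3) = 22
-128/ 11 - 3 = -161/ 11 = -14.64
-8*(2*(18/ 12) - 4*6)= 168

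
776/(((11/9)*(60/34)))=19788/55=359.78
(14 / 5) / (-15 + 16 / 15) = -42 / 209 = -0.20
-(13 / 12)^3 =-2197 / 1728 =-1.27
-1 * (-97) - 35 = 62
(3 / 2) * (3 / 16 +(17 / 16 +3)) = 51 / 8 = 6.38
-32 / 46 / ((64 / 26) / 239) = -3107 / 46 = -67.54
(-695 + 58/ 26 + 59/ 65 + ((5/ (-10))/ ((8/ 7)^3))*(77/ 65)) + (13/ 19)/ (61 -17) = -1925963423/ 2782208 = -692.24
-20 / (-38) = 10 / 19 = 0.53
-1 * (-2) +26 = 28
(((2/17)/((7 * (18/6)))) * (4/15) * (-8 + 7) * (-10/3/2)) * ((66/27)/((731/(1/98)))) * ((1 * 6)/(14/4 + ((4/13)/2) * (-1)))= 4576/30037562667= 0.00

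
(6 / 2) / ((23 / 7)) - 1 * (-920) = 21181 / 23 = 920.91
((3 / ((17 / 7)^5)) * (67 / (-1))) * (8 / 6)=-4504276 / 1419857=-3.17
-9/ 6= -3/ 2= -1.50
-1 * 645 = -645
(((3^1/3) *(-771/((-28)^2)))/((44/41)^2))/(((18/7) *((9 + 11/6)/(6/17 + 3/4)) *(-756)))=2160085/48303230976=0.00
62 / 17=3.65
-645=-645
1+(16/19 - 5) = -60/19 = -3.16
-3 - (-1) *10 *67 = 667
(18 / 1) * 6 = 108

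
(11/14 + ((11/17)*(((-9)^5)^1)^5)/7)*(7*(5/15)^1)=-15793755729220756952945291/102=-154840742443340754440640.10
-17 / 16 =-1.06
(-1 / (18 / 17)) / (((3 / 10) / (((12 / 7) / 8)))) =-85 / 126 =-0.67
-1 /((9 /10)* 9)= -0.12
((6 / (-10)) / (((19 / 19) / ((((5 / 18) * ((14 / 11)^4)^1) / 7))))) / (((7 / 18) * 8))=-294 / 14641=-0.02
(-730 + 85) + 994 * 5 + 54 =4379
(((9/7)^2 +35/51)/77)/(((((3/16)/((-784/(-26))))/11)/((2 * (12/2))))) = 2993152/4641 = 644.94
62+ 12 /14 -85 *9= -4915 /7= -702.14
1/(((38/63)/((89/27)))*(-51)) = -623/5814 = -0.11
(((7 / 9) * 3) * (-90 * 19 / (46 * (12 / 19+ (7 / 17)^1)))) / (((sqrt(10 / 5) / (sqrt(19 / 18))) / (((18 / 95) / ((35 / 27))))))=-78489 * sqrt(19) / 38755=-8.83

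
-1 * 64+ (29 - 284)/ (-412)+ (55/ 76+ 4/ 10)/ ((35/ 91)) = -5915961/ 97850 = -60.46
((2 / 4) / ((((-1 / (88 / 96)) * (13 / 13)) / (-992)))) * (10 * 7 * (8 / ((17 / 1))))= 763840 / 51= 14977.25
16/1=16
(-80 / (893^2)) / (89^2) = -80 / 6316593529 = -0.00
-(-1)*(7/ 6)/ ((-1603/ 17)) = -17/ 1374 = -0.01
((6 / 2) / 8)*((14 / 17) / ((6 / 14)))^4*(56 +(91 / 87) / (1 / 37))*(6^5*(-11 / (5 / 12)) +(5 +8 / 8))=-32500126660653652 / 326984715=-99393412.50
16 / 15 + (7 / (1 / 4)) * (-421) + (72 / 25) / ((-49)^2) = -2122531804 / 180075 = -11786.93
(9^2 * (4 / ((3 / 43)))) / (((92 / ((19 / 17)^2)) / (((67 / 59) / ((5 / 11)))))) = 308892177 / 1960865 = 157.53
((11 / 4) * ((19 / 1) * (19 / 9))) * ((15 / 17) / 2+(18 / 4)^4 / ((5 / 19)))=2805912571 / 16320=171930.92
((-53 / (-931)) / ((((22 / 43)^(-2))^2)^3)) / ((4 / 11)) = 1873616633475423232 / 37202416272251458629331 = 0.00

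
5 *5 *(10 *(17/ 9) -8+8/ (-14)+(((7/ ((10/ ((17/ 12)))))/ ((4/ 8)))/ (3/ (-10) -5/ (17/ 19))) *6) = 207.41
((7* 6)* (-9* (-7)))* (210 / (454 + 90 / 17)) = 2361555 / 1952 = 1209.81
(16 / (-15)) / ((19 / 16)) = -256 / 285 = -0.90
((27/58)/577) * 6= 81/16733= 0.00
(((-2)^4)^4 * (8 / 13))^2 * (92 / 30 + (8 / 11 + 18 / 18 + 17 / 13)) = 3597602046083072 / 362505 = 9924282550.81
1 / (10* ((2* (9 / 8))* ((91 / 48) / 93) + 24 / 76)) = 18848 / 68165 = 0.28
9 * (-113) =-1017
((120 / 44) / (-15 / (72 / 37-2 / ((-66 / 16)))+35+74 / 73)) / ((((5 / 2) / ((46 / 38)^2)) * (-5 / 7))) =-9627681504 / 128379987835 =-0.07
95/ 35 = 2.71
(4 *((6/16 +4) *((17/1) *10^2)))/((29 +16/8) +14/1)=5950/9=661.11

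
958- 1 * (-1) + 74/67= 64327/67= 960.10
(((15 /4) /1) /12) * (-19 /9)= -95 /144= -0.66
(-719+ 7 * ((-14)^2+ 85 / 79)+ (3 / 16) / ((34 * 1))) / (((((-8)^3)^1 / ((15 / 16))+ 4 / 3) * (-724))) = 0.00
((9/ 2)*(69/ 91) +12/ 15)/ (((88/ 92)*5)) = 88159/ 100100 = 0.88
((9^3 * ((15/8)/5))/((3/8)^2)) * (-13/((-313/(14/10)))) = 176904/1565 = 113.04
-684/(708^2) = -19/13924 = -0.00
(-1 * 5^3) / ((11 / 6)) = -750 / 11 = -68.18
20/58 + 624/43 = 18526/1247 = 14.86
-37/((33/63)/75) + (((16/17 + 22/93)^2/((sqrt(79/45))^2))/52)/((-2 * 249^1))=-8277578374630705/1562477247474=-5297.73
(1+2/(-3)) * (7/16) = 7/48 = 0.15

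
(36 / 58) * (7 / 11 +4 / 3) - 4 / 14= 2092 / 2233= 0.94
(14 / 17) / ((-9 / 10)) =-140 / 153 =-0.92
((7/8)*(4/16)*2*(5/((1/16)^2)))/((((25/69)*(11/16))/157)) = 19412736/55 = 352958.84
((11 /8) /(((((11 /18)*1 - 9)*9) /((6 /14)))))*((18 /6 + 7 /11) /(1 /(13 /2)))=-195 /1057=-0.18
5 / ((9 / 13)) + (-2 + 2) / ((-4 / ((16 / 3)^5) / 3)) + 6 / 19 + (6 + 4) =2999 / 171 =17.54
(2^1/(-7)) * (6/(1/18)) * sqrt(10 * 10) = -308.57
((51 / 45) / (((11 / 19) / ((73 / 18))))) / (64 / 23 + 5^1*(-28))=-542317 / 9373320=-0.06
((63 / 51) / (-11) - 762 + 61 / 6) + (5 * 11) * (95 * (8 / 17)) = 1706.88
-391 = -391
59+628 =687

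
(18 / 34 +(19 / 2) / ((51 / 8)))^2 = 10609 / 2601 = 4.08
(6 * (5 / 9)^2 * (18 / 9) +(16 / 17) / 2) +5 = 4211 / 459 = 9.17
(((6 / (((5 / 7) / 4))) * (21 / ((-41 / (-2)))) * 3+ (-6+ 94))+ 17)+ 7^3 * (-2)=-97937 / 205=-477.74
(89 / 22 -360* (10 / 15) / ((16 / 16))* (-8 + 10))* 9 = -94239 / 22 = -4283.59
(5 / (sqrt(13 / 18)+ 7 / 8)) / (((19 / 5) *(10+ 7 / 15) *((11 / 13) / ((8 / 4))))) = 196560 / 32813 - 37440 *sqrt(26) / 32813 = 0.17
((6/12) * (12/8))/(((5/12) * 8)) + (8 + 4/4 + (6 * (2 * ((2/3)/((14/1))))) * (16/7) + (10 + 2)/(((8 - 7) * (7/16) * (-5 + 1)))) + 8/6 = 29443/5880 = 5.01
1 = 1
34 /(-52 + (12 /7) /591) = -23443 /35852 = -0.65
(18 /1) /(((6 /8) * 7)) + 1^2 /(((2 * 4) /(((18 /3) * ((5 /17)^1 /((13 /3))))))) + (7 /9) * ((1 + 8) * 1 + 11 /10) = 3156353 /278460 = 11.34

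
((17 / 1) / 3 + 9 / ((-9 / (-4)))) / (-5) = -29 / 15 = -1.93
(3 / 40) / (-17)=-0.00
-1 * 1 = -1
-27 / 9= -3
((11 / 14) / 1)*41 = 451 / 14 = 32.21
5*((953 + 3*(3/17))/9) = 81050/153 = 529.74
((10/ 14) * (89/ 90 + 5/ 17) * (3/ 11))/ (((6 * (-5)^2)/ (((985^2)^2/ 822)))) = 73913745955075/ 38735928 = 1908144.45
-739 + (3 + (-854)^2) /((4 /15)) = 10936829 /4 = 2734207.25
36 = 36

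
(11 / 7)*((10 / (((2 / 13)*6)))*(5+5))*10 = 35750 / 21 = 1702.38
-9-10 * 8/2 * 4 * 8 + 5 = -1284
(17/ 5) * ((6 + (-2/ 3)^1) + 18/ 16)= 527/ 24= 21.96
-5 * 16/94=-40/47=-0.85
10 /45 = 2 /9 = 0.22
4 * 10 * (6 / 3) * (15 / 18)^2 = 55.56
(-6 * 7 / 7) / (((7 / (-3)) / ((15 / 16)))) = 135 / 56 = 2.41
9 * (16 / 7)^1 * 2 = 288 / 7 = 41.14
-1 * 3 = -3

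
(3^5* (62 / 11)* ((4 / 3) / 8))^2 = 6305121 / 121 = 52108.44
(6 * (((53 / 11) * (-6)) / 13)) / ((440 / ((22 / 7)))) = -477 / 5005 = -0.10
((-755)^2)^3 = 185217368568765625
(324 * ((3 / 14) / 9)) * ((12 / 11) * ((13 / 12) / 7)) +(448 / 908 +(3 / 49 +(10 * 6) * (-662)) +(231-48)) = -98719252 / 2497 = -39535.14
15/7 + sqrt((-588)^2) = 4131/7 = 590.14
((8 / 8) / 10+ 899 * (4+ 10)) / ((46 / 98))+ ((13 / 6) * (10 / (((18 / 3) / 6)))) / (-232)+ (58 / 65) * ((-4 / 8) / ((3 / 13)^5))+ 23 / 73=12367843765649 / 473276520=26132.38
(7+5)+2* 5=22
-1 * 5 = -5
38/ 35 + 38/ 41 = 2888/ 1435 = 2.01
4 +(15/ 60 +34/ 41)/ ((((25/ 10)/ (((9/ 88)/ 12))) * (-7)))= 4040429/ 1010240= 4.00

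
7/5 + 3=22/5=4.40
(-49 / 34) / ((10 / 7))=-343 / 340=-1.01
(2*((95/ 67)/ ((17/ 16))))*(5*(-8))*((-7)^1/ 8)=93.42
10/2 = 5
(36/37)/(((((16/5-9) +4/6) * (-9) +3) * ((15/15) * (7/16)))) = 480/10619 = 0.05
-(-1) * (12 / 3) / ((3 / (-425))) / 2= -850 / 3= -283.33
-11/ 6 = -1.83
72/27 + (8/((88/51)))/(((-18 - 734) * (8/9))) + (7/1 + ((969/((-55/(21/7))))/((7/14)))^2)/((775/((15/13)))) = 2123949434899/110009328000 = 19.31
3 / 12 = 1 / 4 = 0.25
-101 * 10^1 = -1010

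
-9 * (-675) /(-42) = -144.64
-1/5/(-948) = 1/4740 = 0.00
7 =7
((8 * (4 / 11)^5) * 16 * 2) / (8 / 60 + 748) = 1966080 / 903657161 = 0.00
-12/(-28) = 3/7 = 0.43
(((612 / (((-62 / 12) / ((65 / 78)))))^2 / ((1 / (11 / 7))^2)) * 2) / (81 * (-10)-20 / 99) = -22433312880 / 377700869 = -59.39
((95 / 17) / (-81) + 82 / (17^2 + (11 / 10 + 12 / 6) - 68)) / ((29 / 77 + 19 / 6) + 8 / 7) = 1045198 / 16496001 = 0.06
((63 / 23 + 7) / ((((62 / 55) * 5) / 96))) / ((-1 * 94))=-59136 / 33511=-1.76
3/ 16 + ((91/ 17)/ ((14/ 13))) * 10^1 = 13571/ 272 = 49.89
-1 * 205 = -205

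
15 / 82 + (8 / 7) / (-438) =22667 / 125706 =0.18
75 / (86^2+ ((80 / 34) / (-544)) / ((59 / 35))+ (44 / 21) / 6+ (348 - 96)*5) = 12890556 / 1487801615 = 0.01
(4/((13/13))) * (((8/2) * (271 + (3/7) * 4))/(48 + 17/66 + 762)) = 2015904/374339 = 5.39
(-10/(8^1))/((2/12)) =-15/2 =-7.50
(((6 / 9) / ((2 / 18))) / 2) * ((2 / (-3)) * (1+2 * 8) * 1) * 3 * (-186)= 18972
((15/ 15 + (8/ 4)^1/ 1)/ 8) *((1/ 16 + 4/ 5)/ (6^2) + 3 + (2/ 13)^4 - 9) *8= -163839097/ 9139520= -17.93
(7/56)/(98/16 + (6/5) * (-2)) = 5/149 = 0.03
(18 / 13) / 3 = 6 / 13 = 0.46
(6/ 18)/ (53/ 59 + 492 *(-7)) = -59/ 609429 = -0.00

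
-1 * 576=-576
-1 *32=-32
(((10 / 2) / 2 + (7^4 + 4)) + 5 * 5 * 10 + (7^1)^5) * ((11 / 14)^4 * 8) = 569959489 / 9604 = 59346.05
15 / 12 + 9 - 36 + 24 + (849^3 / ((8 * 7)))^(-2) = -2621465711004564263 / 1497980406288329604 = -1.75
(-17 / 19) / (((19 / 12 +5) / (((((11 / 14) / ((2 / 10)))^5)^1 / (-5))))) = 5133500625 / 201818456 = 25.44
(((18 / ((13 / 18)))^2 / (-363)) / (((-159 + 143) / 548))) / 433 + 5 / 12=58653797 / 106253004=0.55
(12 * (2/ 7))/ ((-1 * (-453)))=8/ 1057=0.01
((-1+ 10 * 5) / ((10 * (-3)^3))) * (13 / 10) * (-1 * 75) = 637 / 36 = 17.69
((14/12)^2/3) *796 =9751/27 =361.15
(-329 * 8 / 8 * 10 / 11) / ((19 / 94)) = -309260 / 209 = -1479.71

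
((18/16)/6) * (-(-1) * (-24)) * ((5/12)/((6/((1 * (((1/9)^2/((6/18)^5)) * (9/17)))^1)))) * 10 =-675/136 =-4.96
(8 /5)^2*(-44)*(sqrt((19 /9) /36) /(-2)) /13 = 704*sqrt(19) /2925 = 1.05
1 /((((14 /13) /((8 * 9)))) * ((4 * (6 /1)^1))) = 2.79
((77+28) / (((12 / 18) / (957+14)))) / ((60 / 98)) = 999159 / 4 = 249789.75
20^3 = 8000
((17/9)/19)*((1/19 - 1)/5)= -34/1805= -0.02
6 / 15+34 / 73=316 / 365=0.87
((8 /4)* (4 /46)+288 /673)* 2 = 18632 /15479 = 1.20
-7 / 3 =-2.33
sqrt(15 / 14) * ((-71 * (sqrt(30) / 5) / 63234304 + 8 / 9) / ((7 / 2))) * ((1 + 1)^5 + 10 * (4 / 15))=9.11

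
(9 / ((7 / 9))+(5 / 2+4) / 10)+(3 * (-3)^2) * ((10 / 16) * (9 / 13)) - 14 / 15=250841 / 10920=22.97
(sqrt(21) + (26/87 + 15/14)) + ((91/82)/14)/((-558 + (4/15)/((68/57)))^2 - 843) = 306796311763393/223893252281496 + sqrt(21) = 5.95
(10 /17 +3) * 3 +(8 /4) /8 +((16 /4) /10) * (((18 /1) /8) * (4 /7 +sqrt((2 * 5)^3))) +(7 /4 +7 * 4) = 9 * sqrt(10) +24561 /595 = 69.74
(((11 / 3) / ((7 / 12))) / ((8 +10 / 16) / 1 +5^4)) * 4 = 1408 / 35483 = 0.04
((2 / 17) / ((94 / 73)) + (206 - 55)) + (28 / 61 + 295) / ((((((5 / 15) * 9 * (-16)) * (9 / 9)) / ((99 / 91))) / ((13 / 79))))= 64681831175 / 431242672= 149.99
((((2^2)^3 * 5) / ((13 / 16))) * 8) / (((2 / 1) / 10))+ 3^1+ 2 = 204865 / 13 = 15758.85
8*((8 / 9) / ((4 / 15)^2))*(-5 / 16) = -125 / 4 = -31.25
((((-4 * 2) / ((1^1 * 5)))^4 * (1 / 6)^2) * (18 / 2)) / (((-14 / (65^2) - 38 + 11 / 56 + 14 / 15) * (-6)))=4845568 / 654321175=0.01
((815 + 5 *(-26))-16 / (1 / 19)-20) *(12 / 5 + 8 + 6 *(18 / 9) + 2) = 8808.40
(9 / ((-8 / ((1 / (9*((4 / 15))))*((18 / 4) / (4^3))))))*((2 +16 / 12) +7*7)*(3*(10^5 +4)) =-529896195 / 1024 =-517476.75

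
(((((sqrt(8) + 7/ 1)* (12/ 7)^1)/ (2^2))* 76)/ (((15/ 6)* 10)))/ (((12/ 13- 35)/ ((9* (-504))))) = 3841344* sqrt(2)/ 11075 + 13444704/ 11075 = 1704.49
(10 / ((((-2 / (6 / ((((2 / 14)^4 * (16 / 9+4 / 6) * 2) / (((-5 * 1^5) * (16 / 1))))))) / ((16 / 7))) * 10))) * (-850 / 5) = -503798400 / 11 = -45799854.55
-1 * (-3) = 3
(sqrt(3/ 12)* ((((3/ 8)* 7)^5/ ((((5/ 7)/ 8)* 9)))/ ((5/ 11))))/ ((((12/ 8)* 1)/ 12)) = 34941753/ 25600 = 1364.91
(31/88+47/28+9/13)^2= 475545249/64128064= 7.42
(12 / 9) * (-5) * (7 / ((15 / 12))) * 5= -560 / 3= -186.67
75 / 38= 1.97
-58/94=-29/47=-0.62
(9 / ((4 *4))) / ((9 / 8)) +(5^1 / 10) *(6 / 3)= 1.50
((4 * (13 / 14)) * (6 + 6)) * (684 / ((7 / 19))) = 82750.04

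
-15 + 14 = -1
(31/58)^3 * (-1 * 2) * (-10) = 148955/48778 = 3.05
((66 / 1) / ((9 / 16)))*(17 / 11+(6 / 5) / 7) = 21152 / 105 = 201.45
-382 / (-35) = 10.91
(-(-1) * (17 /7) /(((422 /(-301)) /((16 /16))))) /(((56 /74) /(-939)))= 25397133 /11816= 2149.38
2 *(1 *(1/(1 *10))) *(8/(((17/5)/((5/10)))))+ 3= 55/17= 3.24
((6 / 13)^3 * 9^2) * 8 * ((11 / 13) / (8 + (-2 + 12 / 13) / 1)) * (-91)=-598752 / 845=-708.58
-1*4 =-4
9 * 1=9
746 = 746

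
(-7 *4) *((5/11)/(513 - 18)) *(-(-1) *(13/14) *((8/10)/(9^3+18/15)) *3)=-104/1325313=-0.00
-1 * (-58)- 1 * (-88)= 146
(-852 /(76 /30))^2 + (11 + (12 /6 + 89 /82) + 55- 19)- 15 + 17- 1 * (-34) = 113194.40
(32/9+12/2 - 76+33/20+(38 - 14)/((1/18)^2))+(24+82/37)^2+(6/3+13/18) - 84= 2049528803/246420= 8317.22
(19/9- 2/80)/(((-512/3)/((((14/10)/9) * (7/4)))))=-36799/11059200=-0.00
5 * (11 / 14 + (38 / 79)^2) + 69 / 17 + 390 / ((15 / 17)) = 670110737 / 1485358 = 451.14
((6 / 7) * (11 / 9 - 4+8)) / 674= 47 / 7077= 0.01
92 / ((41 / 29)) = 2668 / 41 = 65.07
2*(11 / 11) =2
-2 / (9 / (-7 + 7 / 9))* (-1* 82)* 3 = -9184 / 27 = -340.15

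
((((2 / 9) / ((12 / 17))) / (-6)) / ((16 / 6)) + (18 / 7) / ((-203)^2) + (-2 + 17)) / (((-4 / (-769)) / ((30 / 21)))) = 14355661859045 / 3489248448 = 4114.26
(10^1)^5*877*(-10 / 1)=-877000000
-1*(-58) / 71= 58 / 71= 0.82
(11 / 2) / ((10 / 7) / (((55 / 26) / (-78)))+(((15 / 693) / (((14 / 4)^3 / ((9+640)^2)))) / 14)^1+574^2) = 6100941 / 365433624016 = 0.00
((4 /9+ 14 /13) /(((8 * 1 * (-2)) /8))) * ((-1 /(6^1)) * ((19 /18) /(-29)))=-0.00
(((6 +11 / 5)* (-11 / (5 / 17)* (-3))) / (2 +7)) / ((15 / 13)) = 99671 / 1125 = 88.60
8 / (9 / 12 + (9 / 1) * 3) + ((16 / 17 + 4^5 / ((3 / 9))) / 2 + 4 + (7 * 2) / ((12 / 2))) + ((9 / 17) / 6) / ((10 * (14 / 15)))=1543.10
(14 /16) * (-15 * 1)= -105 /8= -13.12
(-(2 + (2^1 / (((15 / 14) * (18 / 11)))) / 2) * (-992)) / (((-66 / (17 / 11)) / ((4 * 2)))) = -477.65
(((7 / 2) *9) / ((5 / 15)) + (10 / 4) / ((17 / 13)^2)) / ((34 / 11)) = 305063 / 9826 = 31.05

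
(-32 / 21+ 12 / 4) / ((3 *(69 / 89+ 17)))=2759 / 99666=0.03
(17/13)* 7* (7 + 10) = 2023/13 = 155.62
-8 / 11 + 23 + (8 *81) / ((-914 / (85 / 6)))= 61475 / 5027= 12.23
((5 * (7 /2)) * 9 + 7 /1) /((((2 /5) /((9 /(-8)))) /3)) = -44415 /32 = -1387.97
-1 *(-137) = 137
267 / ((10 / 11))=2937 / 10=293.70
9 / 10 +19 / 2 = 52 / 5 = 10.40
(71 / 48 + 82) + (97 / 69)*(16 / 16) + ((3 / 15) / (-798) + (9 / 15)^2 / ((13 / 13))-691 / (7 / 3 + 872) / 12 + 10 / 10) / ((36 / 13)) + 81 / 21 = 3865288155629 / 43328287800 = 89.21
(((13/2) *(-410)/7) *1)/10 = -533/14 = -38.07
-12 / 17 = -0.71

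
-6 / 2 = -3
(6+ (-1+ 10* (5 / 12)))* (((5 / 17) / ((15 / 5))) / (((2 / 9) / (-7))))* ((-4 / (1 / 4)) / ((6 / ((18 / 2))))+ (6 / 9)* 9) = 509.56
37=37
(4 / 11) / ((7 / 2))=0.10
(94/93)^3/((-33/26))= -21595184/26543781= -0.81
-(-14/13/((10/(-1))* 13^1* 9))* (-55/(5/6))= 154/2535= 0.06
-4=-4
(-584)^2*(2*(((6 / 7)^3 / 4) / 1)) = 36834048 / 343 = 107387.90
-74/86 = -37/43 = -0.86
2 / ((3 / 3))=2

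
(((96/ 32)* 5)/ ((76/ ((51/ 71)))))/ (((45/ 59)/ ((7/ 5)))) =0.26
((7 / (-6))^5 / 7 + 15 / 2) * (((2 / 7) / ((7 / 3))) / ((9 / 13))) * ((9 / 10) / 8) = 726947 / 5080320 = 0.14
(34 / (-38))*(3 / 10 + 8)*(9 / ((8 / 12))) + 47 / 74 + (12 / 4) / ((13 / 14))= -17618047 / 182780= -96.39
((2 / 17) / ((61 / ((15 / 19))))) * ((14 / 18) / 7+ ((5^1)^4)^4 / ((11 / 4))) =54931640625110 / 650199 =84484351.14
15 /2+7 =29 /2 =14.50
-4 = -4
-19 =-19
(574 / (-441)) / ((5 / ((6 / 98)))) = -82 / 5145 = -0.02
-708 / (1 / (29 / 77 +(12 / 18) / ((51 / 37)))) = -2391860 / 3927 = -609.08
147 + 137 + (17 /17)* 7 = 291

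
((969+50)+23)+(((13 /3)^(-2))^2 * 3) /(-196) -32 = 5653935317 /5597956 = 1010.00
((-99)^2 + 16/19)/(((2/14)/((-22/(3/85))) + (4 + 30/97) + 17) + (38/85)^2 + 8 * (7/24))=60299382470250/146673715009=411.11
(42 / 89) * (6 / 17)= 252 / 1513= 0.17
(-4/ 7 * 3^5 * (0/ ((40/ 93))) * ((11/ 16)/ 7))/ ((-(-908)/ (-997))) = 0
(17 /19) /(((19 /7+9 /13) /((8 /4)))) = 1547 /2945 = 0.53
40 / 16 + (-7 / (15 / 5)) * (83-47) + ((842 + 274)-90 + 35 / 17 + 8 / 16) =16100 / 17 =947.06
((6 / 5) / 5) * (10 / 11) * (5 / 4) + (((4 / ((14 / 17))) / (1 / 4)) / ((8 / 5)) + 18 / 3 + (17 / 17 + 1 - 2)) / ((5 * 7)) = 2132 / 2695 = 0.79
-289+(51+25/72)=-17111/72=-237.65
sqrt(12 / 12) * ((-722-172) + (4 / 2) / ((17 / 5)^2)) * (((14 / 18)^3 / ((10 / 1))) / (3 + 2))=-8.41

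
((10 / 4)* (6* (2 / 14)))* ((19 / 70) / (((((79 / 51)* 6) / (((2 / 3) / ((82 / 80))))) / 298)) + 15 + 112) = 45117145 / 158711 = 284.27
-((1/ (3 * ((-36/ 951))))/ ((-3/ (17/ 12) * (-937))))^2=-29041321/ 1474650779904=-0.00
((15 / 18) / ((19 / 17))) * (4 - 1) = 85 / 38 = 2.24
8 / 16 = 1 / 2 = 0.50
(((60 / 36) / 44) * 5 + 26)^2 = 11950849 / 17424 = 685.88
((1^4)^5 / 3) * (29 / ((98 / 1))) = 29 / 294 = 0.10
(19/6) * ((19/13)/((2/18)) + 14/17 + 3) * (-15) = -178220/221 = -806.43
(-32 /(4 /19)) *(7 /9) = -1064 /9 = -118.22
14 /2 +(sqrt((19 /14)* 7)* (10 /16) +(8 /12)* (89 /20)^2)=5* sqrt(38) /16 +12121 /600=22.13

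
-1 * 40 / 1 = -40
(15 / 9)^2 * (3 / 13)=25 / 39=0.64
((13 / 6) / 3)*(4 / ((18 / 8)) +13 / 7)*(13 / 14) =38701 / 15876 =2.44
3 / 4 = 0.75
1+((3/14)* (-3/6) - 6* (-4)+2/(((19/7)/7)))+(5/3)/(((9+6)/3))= 48493/1596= 30.38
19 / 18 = 1.06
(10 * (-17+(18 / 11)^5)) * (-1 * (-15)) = -127244850 / 161051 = -790.09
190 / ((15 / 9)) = 114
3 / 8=0.38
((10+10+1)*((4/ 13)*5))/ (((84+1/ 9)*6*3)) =0.02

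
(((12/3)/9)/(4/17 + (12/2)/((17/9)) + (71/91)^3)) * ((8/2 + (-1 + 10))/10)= 333078382/2240622225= 0.15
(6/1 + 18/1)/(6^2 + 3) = 8/13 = 0.62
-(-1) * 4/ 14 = 2/ 7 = 0.29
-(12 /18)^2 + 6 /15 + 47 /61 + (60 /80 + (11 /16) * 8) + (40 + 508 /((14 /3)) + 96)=19355899 /76860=251.83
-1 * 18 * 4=-72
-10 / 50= -1 / 5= -0.20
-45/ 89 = -0.51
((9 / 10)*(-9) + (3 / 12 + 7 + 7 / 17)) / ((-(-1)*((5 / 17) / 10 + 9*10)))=-149 / 30610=-0.00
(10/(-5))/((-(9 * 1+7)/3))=3/8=0.38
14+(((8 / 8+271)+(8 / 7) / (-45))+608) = 281602 / 315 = 893.97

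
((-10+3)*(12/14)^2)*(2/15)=-24/35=-0.69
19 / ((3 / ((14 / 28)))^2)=19 / 36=0.53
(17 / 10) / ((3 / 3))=17 / 10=1.70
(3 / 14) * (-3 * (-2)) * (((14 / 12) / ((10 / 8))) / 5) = 6 / 25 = 0.24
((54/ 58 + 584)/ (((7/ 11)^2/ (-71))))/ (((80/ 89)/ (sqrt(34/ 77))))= -1179081167* sqrt(2618)/ 795760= -75813.48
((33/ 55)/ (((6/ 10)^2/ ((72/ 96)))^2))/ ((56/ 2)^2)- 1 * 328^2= -4048600963/ 37632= -107584.00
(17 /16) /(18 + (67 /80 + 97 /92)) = 115 /2153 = 0.05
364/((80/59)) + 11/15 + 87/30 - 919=-7763/12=-646.92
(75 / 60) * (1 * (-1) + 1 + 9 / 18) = 5 / 8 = 0.62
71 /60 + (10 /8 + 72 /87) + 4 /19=57383 /16530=3.47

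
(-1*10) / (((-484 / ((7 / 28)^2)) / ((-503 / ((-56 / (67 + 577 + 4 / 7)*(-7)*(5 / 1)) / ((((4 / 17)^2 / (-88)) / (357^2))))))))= 23641 / 22420494503484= 0.00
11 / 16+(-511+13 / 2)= -8061 / 16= -503.81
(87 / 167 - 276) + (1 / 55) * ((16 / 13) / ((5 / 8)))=-164446499 / 597025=-275.44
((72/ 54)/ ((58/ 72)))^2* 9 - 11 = 11485/ 841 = 13.66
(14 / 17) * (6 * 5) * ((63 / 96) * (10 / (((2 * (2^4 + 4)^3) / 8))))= 441 / 5440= 0.08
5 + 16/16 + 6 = 12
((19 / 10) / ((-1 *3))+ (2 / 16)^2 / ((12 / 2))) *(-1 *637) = 771407 / 1920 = 401.77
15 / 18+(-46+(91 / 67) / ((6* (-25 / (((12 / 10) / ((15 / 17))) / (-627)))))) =-7115271281 / 157533750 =-45.17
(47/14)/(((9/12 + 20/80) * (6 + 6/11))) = 517/1008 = 0.51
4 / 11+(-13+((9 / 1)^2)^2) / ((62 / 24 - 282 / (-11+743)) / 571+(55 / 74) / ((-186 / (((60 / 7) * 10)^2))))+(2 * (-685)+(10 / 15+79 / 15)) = -1586.77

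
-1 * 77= -77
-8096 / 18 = -4048 / 9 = -449.78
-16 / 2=-8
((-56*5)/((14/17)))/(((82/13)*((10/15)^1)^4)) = -89505/328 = -272.88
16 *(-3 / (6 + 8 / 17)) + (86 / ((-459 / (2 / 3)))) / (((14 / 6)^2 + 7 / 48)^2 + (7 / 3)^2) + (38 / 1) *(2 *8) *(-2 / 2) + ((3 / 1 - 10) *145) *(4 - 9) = 3172816720229 / 711461135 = 4459.58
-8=-8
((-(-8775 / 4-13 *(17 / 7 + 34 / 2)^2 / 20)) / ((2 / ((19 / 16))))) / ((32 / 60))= 136248411 / 50176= 2715.41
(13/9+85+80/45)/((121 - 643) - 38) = -0.16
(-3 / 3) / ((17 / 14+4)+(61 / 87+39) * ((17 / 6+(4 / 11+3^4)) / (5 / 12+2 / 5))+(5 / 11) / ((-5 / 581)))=-93786 / 379412981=-0.00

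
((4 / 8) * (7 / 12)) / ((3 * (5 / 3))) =7 / 120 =0.06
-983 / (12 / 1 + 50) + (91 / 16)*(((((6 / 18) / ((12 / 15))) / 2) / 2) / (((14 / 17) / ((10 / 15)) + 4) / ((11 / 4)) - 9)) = -503542979 / 31593216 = -15.94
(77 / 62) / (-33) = -7 / 186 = -0.04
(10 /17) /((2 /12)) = 60 /17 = 3.53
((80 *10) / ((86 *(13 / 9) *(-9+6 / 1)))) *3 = -3600 / 559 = -6.44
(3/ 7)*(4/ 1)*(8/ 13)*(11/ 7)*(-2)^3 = -8448/ 637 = -13.26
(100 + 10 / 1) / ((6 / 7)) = 385 / 3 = 128.33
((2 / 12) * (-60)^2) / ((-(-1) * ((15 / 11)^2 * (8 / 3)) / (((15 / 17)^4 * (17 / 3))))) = 2041875 / 4913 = 415.61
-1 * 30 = -30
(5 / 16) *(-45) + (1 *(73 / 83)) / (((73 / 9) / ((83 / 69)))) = -5127 / 368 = -13.93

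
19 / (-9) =-19 / 9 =-2.11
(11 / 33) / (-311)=-1 / 933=-0.00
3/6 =1/2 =0.50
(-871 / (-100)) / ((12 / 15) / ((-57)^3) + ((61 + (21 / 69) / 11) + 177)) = 40809685059 / 1115250745060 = 0.04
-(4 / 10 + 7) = -37 / 5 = -7.40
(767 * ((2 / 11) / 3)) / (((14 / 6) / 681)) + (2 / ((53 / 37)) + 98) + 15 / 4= 13670.08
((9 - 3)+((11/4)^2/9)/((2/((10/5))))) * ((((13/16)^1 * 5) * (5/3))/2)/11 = 320125/152064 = 2.11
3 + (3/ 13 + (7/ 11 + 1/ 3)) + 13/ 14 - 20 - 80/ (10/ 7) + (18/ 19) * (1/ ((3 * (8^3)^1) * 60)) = -20703661637/ 292131840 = -70.87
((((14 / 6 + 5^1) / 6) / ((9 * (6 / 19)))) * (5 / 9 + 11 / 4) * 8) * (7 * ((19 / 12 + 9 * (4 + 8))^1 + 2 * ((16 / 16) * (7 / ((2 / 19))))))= 506796367 / 26244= 19310.94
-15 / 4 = -3.75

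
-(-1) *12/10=6/5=1.20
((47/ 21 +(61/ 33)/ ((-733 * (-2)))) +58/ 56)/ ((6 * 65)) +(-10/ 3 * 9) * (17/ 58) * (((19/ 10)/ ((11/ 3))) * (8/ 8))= -11612894863/ 2553390840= -4.55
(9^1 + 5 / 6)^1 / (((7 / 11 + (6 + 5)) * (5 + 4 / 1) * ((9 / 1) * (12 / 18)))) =649 / 41472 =0.02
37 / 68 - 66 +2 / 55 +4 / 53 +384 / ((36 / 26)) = 126061549 / 594660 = 211.99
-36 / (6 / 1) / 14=-3 / 7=-0.43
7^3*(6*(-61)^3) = -467126898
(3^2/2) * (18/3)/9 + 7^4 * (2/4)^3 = 2425/8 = 303.12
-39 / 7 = -5.57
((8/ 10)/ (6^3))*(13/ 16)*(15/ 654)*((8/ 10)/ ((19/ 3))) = 13/ 1491120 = 0.00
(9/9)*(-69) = -69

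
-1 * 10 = -10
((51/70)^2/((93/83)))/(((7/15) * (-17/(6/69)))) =-12699/2445590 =-0.01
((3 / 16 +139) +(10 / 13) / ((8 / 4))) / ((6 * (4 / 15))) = 145155 / 1664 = 87.23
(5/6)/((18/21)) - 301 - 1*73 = -13429/36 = -373.03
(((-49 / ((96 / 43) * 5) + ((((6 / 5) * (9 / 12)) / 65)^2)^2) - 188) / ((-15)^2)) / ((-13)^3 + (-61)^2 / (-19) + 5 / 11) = 43065799788881881 / 120493887600937500000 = 0.00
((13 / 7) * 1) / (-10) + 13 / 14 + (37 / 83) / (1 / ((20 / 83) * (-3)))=101414 / 241115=0.42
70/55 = 14/11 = 1.27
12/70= 6/35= 0.17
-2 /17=-0.12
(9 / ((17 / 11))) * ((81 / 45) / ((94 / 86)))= 38313 / 3995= 9.59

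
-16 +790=774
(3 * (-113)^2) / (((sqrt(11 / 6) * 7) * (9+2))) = 38307 * sqrt(66) / 847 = 367.42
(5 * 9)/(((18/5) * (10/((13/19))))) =65/76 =0.86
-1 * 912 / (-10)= 456 / 5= 91.20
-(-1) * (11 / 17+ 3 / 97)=1118 / 1649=0.68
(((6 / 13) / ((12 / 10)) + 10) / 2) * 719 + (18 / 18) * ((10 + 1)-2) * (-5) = 3688.27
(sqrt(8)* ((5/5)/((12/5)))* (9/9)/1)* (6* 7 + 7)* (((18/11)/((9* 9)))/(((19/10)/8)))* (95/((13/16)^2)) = 25088000* sqrt(2)/50193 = 706.87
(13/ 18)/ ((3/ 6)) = 13/ 9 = 1.44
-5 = -5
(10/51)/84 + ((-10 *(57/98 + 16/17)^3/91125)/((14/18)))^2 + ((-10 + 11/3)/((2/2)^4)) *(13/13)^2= -6799991325110290014222323591/1074078754481663371354410000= -6.33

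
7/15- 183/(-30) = 197/30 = 6.57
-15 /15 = -1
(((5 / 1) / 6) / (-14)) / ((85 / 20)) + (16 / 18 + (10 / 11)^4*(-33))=-30882853 / 1425501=-21.66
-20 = -20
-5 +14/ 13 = -51/ 13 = -3.92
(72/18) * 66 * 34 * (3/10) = 2692.80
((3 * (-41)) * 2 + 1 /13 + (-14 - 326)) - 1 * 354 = -12219 /13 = -939.92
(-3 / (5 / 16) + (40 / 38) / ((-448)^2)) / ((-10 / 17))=777928279 / 47667200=16.32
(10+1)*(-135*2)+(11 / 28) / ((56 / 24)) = -582087 / 196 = -2969.83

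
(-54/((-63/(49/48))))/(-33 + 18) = -7/120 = -0.06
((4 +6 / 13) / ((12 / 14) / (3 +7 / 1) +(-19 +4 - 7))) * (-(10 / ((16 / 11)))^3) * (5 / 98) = 120621875 / 35736064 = 3.38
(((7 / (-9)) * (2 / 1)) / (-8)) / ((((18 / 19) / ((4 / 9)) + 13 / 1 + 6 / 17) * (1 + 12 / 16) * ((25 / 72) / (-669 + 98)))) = -2950928 / 250075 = -11.80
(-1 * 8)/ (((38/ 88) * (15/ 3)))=-352/ 95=-3.71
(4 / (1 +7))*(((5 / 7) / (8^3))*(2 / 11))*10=25 / 19712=0.00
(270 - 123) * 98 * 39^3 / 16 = 427274757 / 8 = 53409344.62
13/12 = 1.08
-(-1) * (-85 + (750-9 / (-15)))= 3328 / 5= 665.60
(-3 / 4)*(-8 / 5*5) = 6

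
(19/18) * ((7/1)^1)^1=133/18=7.39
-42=-42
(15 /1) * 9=135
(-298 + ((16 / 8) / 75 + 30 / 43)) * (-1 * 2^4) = 4756.41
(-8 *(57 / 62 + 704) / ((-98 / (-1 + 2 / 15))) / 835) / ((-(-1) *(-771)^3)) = 227266 / 1743928351686045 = 0.00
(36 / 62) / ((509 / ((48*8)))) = 6912 / 15779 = 0.44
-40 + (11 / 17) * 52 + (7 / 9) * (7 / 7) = -853 / 153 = -5.58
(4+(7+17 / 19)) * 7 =1582 / 19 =83.26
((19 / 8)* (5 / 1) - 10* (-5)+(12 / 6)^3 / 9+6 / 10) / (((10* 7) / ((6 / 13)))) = 22811 / 54600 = 0.42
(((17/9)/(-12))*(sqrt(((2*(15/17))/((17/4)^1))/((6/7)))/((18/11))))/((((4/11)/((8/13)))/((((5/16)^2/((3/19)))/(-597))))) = 57475*sqrt(35)/2896777728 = 0.00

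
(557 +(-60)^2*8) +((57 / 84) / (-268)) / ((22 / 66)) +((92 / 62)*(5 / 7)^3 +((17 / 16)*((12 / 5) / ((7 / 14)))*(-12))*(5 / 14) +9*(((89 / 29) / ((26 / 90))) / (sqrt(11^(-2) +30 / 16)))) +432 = 792990*sqrt(3646) / 687271 +339309117577 / 11398576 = 29837.35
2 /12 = 1 /6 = 0.17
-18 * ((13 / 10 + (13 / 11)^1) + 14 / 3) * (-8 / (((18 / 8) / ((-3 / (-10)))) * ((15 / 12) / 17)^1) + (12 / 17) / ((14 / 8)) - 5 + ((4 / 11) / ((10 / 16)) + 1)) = 579697964 / 257125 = 2254.54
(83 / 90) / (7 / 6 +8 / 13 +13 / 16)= 8632 / 24285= 0.36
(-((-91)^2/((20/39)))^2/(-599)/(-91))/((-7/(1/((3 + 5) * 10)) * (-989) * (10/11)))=-0.01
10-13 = -3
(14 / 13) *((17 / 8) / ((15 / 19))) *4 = 2261 / 195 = 11.59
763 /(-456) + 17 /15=-1231 /2280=-0.54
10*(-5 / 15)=-3.33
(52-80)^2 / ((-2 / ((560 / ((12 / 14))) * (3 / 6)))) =-384160 / 3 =-128053.33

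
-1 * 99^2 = -9801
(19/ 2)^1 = 19/ 2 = 9.50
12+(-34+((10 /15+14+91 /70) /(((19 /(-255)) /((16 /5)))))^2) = 4243542186 /9025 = 470198.58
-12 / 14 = -0.86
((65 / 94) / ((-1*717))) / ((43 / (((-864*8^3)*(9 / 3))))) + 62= 44324138 / 483019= 91.76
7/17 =0.41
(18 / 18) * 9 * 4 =36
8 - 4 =4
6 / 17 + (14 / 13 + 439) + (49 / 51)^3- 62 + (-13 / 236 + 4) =155977260749 / 406973268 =383.26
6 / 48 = 1 / 8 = 0.12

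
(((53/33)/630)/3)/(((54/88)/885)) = 6254/5103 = 1.23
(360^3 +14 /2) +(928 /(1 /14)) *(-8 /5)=46635219.80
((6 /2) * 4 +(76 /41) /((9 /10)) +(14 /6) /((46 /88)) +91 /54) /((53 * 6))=1029061 /16193196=0.06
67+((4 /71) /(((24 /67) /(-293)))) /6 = 151621 /2556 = 59.32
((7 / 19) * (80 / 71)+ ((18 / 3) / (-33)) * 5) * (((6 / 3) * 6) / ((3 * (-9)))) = 29320 / 133551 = 0.22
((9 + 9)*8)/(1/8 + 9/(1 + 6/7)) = 28.97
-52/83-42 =-42.63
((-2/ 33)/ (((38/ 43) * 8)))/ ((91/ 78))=-0.01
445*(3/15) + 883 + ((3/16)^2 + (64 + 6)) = 266761/256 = 1042.04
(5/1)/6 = 5/6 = 0.83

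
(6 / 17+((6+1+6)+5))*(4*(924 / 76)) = 288288 / 323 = 892.53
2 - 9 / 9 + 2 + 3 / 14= 45 / 14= 3.21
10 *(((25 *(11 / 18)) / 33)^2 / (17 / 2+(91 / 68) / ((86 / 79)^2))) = 785825000 / 3530415051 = 0.22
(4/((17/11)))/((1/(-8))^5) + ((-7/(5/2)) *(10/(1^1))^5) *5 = -25241792/17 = -1484811.29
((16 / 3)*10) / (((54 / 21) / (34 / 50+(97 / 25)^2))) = 367136 / 1125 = 326.34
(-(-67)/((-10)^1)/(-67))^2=1/100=0.01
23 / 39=0.59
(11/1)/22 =1/2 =0.50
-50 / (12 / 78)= -325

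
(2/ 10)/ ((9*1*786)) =1/ 35370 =0.00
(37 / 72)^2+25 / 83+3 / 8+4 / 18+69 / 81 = 866723 / 430272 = 2.01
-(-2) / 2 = 1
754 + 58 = 812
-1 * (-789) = 789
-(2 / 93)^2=-4 / 8649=-0.00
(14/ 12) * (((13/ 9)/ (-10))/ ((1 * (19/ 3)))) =-91/ 3420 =-0.03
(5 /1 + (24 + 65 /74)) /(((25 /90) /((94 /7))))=1870506 /1295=1444.41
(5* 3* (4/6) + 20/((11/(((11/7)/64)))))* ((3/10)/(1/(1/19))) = 675/4256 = 0.16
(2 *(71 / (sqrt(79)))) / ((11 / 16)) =2272 *sqrt(79) / 869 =23.24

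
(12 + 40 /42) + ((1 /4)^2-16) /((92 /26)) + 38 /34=2513473 /262752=9.57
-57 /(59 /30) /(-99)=190 /649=0.29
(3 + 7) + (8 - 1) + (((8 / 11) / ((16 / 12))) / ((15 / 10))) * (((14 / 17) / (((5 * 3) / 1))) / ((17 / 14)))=811429 / 47685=17.02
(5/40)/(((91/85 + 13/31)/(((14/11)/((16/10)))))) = 92225/1381952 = 0.07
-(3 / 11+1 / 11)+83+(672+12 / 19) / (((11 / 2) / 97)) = 2496591 / 209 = 11945.41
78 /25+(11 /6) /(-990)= 8419 /2700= 3.12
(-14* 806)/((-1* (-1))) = -11284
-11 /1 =-11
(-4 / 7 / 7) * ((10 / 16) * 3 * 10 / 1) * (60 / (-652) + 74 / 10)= -89340 / 7987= -11.19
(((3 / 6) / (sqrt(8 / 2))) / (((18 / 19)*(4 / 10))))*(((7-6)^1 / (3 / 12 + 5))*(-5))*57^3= -116358.04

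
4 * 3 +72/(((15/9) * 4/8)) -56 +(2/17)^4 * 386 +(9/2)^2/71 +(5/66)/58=1213328431544/28375006935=42.76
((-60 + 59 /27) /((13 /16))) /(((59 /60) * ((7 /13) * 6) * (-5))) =7136 /1593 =4.48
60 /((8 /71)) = 1065 /2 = 532.50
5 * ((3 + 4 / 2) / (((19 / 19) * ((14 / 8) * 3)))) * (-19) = -1900 / 21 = -90.48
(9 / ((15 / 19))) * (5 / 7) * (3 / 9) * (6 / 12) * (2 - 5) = -57 / 14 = -4.07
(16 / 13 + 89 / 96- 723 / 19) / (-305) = 851137 / 7232160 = 0.12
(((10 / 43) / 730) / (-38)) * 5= -5 / 119282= -0.00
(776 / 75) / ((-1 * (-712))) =97 / 6675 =0.01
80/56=10/7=1.43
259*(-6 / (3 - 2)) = -1554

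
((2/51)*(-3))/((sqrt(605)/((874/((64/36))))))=-3933*sqrt(5)/3740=-2.35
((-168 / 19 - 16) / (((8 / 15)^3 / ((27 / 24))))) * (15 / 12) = -8960625 / 38912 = -230.28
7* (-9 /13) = -63 /13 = -4.85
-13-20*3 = -73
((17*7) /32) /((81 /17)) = 2023 /2592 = 0.78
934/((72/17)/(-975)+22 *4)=2580175/243088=10.61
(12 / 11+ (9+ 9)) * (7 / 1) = 1470 / 11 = 133.64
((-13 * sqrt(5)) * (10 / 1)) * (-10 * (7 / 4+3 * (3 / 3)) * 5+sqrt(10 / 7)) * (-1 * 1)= -30875 * sqrt(5)+650 * sqrt(14) / 7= -68691.16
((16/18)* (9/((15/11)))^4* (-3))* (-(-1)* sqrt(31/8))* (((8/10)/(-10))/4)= 199.21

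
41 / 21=1.95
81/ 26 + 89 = 2395/ 26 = 92.12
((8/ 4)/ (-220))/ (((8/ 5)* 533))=-1/ 93808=-0.00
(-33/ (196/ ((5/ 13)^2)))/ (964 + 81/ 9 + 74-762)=-55/ 629356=-0.00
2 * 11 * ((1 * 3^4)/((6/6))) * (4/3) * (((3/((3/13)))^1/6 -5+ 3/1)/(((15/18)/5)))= 2376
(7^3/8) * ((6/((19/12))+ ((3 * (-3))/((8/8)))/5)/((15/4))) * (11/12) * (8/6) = 26411/950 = 27.80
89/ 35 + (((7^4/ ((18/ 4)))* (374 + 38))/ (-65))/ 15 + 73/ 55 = -149723698/ 675675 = -221.59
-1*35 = -35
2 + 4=6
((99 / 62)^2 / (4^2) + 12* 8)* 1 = 96.16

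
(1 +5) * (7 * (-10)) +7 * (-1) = -427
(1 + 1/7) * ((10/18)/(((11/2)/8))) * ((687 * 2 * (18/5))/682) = 175872/26257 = 6.70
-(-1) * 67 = 67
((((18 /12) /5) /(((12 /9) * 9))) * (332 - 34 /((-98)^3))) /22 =156237889 /414124480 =0.38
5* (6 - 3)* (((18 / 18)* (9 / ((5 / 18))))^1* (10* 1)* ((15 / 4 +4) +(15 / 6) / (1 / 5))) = 98415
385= 385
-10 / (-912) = 5 / 456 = 0.01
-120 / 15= -8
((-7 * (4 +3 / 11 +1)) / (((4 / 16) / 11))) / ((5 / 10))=-3248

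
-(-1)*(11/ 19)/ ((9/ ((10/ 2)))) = 55/ 171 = 0.32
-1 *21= -21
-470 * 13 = -6110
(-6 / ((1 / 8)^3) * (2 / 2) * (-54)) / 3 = 55296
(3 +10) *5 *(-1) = -65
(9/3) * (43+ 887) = 2790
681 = 681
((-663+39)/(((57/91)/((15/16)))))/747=-5915/4731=-1.25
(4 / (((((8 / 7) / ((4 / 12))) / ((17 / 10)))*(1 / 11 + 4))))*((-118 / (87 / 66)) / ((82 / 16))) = -6796328 / 802575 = -8.47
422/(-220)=-1.92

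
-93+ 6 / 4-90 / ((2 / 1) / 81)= -7473 / 2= -3736.50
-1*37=-37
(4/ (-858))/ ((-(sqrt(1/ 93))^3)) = 62 * sqrt(93)/ 143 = 4.18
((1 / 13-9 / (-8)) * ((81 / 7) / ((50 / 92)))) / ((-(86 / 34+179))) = -158355 / 1123304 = -0.14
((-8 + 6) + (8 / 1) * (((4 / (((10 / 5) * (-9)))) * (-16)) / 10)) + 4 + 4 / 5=254 / 45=5.64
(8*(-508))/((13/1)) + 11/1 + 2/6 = -11750/39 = -301.28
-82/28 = -41/14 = -2.93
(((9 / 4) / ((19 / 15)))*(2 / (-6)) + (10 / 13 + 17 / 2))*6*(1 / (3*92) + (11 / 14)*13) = 8907347 / 16744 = 531.97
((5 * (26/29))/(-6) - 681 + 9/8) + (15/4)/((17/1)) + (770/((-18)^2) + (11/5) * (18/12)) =-1077751729/1597320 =-674.72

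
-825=-825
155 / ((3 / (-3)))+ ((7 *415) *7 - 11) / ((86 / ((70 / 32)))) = 124515 / 344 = 361.96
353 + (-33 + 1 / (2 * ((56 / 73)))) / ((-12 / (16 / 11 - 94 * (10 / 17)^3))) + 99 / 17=117715252 / 378301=311.17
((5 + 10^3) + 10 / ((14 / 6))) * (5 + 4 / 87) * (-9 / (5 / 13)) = -24191973 / 203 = -119172.28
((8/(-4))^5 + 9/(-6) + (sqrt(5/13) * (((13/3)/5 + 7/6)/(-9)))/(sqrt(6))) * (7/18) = -469/36-427 * sqrt(390)/379080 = -13.05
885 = 885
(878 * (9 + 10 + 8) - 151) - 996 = 22559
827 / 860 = 0.96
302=302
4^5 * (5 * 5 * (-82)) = -2099200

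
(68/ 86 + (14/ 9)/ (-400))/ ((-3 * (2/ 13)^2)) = -10291931/ 928800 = -11.08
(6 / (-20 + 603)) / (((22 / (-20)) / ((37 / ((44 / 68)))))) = -37740 / 70543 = -0.53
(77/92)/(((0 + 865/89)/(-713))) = -212443/3460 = -61.40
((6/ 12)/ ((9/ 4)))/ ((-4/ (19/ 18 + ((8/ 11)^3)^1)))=-34505/ 431244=-0.08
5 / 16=0.31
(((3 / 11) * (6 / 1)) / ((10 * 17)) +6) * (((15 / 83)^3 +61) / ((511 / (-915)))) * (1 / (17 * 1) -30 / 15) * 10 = 1076062533474420 / 84440932373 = 12743.38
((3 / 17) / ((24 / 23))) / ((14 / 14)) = 0.17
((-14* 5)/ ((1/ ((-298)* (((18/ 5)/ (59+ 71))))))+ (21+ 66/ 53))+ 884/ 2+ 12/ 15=718425/ 689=1042.71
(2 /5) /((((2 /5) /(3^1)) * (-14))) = -3 /14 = -0.21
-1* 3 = -3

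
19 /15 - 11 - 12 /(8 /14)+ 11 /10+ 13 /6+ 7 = -307 /15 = -20.47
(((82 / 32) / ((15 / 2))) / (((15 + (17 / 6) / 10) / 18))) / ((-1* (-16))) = 0.03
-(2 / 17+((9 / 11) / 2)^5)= -0.13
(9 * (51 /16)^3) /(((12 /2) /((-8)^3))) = -397953 /16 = -24872.06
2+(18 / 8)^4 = 7073 / 256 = 27.63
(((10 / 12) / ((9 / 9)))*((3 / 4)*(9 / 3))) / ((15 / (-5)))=-5 / 8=-0.62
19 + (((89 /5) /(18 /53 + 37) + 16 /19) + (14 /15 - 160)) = -78255872 /564015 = -138.75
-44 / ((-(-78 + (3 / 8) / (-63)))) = -7392 / 13105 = -0.56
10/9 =1.11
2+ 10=12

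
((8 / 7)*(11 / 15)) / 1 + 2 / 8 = 457 / 420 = 1.09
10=10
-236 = -236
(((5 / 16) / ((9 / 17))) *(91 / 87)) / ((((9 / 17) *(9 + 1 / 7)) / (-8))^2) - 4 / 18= 95103079 / 64945152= 1.46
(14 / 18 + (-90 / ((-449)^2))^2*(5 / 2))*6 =569001849314 / 121928889603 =4.67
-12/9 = -4/3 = -1.33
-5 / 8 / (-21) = 5 / 168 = 0.03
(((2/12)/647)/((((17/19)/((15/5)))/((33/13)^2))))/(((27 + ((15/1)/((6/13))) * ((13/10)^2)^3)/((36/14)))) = 74487600000/956999843825389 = 0.00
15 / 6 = 2.50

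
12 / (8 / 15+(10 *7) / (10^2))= 360 / 37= 9.73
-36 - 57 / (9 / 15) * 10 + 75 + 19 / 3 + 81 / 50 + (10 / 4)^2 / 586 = -158753729 / 175800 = -903.04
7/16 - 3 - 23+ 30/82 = -16529/656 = -25.20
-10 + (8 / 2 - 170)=-176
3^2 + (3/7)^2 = 450/49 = 9.18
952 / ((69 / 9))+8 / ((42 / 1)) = 60068 / 483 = 124.36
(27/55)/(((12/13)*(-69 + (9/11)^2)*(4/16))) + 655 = 694267/1060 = 654.97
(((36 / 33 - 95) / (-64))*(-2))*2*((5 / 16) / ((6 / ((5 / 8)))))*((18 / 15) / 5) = -1033 / 22528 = -0.05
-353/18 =-19.61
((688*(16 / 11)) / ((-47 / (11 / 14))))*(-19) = 104576 / 329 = 317.86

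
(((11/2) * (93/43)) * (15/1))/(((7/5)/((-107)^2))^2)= 50285411933625/4214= 11932940658.19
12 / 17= 0.71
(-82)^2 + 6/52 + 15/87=5070113/754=6724.29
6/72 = 1/12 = 0.08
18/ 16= 9/ 8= 1.12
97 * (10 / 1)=970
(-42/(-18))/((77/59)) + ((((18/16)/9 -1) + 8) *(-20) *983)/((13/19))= -175655651/858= -204726.87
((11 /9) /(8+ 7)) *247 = 2717 /135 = 20.13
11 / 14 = 0.79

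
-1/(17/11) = -11/17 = -0.65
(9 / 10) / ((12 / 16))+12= 66 / 5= 13.20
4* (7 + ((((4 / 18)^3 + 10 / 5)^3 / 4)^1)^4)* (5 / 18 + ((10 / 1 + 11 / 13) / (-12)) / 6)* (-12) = -129142683264991086195503804274571973794 / 878607582252627802061765767116132999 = -146.99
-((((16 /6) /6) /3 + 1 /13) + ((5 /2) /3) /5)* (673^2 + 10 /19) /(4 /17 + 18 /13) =-40231465175 /367308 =-109530.60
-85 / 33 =-2.58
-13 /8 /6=-13 /48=-0.27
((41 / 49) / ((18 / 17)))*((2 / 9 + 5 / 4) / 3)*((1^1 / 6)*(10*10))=923525 / 142884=6.46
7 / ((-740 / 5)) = -7 / 148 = -0.05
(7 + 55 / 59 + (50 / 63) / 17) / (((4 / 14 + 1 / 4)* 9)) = 2016712 / 1218645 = 1.65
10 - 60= -50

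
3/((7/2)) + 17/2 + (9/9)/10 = 331/35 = 9.46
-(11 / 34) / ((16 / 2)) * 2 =-11 / 136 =-0.08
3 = 3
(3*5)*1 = 15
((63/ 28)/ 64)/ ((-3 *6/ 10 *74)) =-5/ 18944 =-0.00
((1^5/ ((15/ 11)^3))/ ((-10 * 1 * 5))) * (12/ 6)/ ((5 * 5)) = -1331/ 2109375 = -0.00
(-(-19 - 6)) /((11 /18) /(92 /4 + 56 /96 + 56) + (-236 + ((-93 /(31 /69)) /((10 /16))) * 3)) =-71625 /3522782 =-0.02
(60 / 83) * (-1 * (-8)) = 480 / 83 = 5.78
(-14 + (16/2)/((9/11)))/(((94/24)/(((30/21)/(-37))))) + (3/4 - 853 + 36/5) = -617177219/730380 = -845.01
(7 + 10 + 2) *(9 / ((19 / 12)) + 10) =298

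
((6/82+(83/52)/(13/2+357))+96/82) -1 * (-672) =521755309/774982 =673.25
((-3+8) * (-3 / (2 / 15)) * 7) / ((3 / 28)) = -7350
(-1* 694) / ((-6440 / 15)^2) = -3123 / 829472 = -0.00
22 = 22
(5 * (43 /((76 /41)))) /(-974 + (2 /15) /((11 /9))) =-484825 /4070864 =-0.12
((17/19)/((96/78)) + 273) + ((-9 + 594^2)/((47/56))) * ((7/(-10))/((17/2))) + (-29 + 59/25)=-208728028741/6072400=-34373.23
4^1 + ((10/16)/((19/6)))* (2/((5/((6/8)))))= 617/152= 4.06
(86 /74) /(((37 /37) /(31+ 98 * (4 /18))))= 61.34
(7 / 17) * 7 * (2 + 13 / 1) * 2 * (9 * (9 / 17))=119070 / 289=412.01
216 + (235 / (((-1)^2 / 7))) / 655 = 28625 / 131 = 218.51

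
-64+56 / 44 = -690 / 11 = -62.73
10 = 10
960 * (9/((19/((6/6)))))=8640/19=454.74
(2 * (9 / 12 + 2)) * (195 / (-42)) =-715 / 28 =-25.54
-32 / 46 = -0.70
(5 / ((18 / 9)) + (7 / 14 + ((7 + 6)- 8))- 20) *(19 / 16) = -57 / 4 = -14.25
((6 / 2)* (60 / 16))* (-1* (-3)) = 135 / 4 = 33.75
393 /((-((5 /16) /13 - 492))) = 81744 /102331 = 0.80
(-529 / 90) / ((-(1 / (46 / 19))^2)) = 559682 / 16245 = 34.45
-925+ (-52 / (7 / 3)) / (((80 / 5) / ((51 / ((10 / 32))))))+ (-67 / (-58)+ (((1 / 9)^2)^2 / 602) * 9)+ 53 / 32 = -1170366981671 / 1018150560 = -1149.50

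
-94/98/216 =-47/10584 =-0.00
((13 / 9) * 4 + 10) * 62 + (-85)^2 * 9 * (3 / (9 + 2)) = 1852519 / 99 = 18712.31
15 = 15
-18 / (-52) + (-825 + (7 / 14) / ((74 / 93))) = -1585425 / 1924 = -824.03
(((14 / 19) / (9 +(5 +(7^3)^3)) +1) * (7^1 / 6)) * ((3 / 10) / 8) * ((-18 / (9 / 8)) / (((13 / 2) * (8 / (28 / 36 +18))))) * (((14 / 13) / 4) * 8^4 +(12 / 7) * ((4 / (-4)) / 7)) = -19231169861443 / 69004691910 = -278.69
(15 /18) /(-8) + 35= 1675 /48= 34.90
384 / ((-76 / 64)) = -6144 / 19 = -323.37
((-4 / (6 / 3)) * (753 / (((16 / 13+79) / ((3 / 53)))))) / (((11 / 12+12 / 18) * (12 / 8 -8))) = 108432 / 1050301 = 0.10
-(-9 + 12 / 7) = 51 / 7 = 7.29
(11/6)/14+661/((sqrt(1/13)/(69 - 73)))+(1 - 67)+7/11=-2644 * sqrt(13) - 60275/924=-9598.31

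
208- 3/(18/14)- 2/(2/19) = 560/3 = 186.67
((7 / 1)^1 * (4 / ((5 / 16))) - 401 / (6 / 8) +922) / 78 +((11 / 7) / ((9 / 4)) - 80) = -299701 / 4095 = -73.19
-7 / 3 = -2.33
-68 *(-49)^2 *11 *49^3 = -211291486252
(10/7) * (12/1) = 120/7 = 17.14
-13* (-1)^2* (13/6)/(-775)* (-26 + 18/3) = -338/465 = -0.73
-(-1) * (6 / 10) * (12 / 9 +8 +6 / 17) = 494 / 85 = 5.81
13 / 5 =2.60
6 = 6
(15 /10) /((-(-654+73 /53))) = 159 /69178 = 0.00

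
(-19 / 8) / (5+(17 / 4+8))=-19 / 138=-0.14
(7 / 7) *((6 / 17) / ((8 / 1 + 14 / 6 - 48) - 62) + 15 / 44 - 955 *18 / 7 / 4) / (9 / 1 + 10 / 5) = -960616299 / 17221204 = -55.78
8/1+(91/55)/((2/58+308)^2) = 35111411691/4388916895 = 8.00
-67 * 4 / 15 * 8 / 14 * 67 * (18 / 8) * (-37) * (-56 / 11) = -289907.78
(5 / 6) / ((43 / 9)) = 15 / 86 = 0.17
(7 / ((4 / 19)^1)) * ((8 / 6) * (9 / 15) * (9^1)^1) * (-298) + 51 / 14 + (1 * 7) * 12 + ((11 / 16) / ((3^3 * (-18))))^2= -150795054434677 / 2116316160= -71253.56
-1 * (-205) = 205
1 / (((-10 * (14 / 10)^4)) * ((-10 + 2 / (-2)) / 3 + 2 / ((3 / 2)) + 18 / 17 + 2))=-6375 / 177674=-0.04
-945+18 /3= -939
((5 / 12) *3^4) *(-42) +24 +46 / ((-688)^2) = -329802409 / 236672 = -1393.50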